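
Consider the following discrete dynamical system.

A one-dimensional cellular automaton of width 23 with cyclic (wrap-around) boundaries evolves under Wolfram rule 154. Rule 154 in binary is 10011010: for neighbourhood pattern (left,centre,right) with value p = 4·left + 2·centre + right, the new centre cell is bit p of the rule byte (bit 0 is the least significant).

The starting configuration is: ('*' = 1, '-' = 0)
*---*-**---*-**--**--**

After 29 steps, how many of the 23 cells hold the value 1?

gen 0: *---*-**---*-**--**--**
gen 1: -*-*--*-*-*--*-***-****
gen 2: ----**-----**--**--***-
gen 3: ---**-*---**-***-****-*
gen 4: *-**---*-**--**--***---
gen 5: --*-*-*--*-***-****-*-*
gen 6: **-----**--**--***-----
gen 7: *-*---**-***-****-*---*
gen 8: ---*-**--**--***---*-**
gen 9: *-*--*-***-****-*-*--*-
gen 10: ---**--**--***-----**--
gen 11: --**-***-****-*---**-*-
gen 12: -**--**--***---*-**---*
gen 13: -*-***-****-*-*--*-*-*-
gen 14: *--**--***-----**-----*
gen 15: -***-****-*---**-*---**
gen 16: -**--***---*-**---*-**-
gen 17: **-****-*-*--*-*-*--*-*
gen 18: *--***-----**-----**--*
gen 19: -****-*---**-*---**-***
gen 20: -***---*-**---*-**--**-
gen 21: ***-*-*--*-*-*--*-***-*
gen 22: **-----**-----**--**--*
gen 23: *-*---**-*---**-***-***
gen 24: ---*-**---*-**--**--***
gen 25: *-*--*-*-*--*-***-****-
gen 26: ---**-----**--**--***--
gen 27: --**-*---**-***-****-*-
gen 28: -**---*-**--**--***---*
gen 29: -*-*-*--*-***-****-*-*-

13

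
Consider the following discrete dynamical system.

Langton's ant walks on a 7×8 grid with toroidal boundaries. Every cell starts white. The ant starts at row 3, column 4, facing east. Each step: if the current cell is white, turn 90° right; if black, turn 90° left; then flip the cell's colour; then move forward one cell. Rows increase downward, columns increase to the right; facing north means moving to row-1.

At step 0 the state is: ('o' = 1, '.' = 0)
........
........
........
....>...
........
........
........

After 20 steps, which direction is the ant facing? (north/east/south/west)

[0] ........
........
........
....>...
........
........
........
[1] ........
........
........
....o...
....v...
........
........
[2] ........
........
........
....o...
...<o...
........
........
[3] ........
........
........
...^o...
...oo...
........
........
[4] ........
........
........
...o>...
...oo...
........
........
[5] ........
........
....^...
...o....
...oo...
........
........
[6] ........
........
....o>..
...o....
...oo...
........
........
[7] ........
........
....oo..
...o.v..
...oo...
........
........
[8] ........
........
....oo..
...o<o..
...oo...
........
........
[9] ........
........
....^o..
...ooo..
...oo...
........
........
[10] ........
........
...<.o..
...ooo..
...oo...
........
........
[11] ........
...^....
...o.o..
...ooo..
...oo...
........
........
[12] ........
...o>...
...o.o..
...ooo..
...oo...
........
........
[13] ........
...oo...
...ovo..
...ooo..
...oo...
........
........
[14] ........
...oo...
...<oo..
...ooo..
...oo...
........
........
[15] ........
...oo...
....oo..
...voo..
...oo...
........
........
[16] ........
...oo...
....oo..
....>o..
...oo...
........
........
[17] ........
...oo...
....^o..
.....o..
...oo...
........
........
[18] ........
...oo...
...<.o..
.....o..
...oo...
........
........
[19] ........
...^o...
...o.o..
.....o..
...oo...
........
........
[20] ........
..<.o...
...o.o..
.....o..
...oo...
........
........

west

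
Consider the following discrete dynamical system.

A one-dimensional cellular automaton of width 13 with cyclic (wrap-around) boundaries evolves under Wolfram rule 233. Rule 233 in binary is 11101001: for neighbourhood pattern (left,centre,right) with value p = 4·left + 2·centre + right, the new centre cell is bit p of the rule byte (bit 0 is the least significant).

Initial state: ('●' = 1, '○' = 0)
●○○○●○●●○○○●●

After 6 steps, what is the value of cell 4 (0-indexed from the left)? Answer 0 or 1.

k=0  ●○○○●○●●○○○●●
k=1  ●○●○○●●●○●○●●
k=2  ●●○○○●●●●○●●●
k=3  ●●○●○●●●●●●●●
k=4  ●●●○●●●●●●●●●
k=5  ●●●●●●●●●●●●●
k=6  ●●●●●●●●●●●●●

1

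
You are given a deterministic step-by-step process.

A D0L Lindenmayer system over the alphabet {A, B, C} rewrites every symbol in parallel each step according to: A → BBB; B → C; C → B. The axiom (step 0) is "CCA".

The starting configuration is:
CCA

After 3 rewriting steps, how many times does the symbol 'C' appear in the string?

0

0) CCA
1) BBBBB
2) CCCCC
3) BBBBB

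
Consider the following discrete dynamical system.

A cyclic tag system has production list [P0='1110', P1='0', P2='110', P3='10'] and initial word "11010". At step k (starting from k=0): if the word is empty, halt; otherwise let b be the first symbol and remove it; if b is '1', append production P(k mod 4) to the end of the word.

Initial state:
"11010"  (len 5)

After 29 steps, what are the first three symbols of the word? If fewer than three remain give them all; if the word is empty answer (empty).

gen 0: "11010"  (len 5)
gen 1: "10101110"  (len 8)
gen 2: "01011100"  (len 8)
gen 3: "1011100"  (len 7)
gen 4: "01110010"  (len 8)
gen 5: "1110010"  (len 7)
gen 6: "1100100"  (len 7)
gen 7: "100100110"  (len 9)
gen 8: "0010011010"  (len 10)
gen 9: "010011010"  (len 9)
gen 10: "10011010"  (len 8)
gen 11: "0011010110"  (len 10)
gen 12: "011010110"  (len 9)
gen 13: "11010110"  (len 8)
gen 14: "10101100"  (len 8)
gen 15: "0101100110"  (len 10)
gen 16: "101100110"  (len 9)
gen 17: "011001101110"  (len 12)
gen 18: "11001101110"  (len 11)
gen 19: "1001101110110"  (len 13)
gen 20: "00110111011010"  (len 14)
gen 21: "0110111011010"  (len 13)
gen 22: "110111011010"  (len 12)
gen 23: "10111011010110"  (len 14)
gen 24: "011101101011010"  (len 15)
gen 25: "11101101011010"  (len 14)
gen 26: "11011010110100"  (len 14)
gen 27: "1011010110100110"  (len 16)
gen 28: "01101011010011010"  (len 17)
gen 29: "1101011010011010"  (len 16)

110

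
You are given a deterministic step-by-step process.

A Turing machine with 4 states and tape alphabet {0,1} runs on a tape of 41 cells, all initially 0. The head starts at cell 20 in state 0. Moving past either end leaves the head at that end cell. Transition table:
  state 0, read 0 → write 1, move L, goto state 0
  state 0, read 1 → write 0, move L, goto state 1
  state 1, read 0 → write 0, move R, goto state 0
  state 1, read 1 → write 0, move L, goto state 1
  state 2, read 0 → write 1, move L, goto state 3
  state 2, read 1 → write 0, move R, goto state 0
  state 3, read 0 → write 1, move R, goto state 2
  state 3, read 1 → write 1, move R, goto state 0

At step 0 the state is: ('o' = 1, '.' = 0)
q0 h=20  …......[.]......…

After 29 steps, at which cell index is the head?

gen 0: q0 h=20  …......[.]......…
gen 1: q0 h=19  …......[.]o.....…
gen 2: q0 h=18  …......[.]oo....…
gen 3: q0 h=17  …......[.]ooo...…
gen 4: q0 h=16  …......[.]oooo..…
gen 5: q0 h=15  …......[.]ooooo.…
gen 6: q0 h=14  …......[.]oooooo…
gen 7: q0 h=13  …......[.]oooooo…
gen 8: q0 h=12  …......[.]oooooo…
gen 9: q0 h=11  …......[.]oooooo…
gen 10: q0 h=10  …......[.]oooooo…
gen 11: q0 h= 9  …......[.]oooooo…
gen 12: q0 h= 8  …......[.]oooooo…
gen 13: q0 h= 7  …......[.]oooooo…
gen 14: q0 h= 6  |......[.]oooooo…
gen 15: q0 h= 5  |.....[.]oooooo…
gen 16: q0 h= 4  |....[.]oooooo…
gen 17: q0 h= 3  |...[.]oooooo…
gen 18: q0 h= 2  |..[.]oooooo…
gen 19: q0 h= 1  |.[.]oooooo…
gen 20: q0 h= 0  |[.]oooooo…
gen 21: q0 h= 0  |[o]oooooo…
gen 22: q1 h= 0  |[.]oooooo…
gen 23: q0 h= 1  |.[o]oooooo…
gen 24: q1 h= 0  |[.].ooooo…
gen 25: q0 h= 1  |.[.]oooooo…
gen 26: q0 h= 0  |[.]oooooo…
gen 27: q0 h= 0  |[o]oooooo…
gen 28: q1 h= 0  |[.]oooooo…
gen 29: q0 h= 1  |.[o]oooooo…

1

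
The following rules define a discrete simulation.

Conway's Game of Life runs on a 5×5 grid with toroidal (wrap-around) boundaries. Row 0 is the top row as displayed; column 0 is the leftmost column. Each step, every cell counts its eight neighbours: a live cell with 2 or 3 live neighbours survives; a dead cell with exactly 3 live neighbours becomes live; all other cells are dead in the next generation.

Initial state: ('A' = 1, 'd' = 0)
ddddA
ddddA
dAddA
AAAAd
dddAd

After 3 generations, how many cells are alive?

3

0) ddddA
ddddA
dAddA
AAAAd
dddAd
1) dddAA
dddAA
dAddA
AAdAd
AAdAd
2) ddddd
ddAdd
dAddd
dddAd
dAdAd
3) ddAdd
ddddd
ddAdd
ddddd
ddAdd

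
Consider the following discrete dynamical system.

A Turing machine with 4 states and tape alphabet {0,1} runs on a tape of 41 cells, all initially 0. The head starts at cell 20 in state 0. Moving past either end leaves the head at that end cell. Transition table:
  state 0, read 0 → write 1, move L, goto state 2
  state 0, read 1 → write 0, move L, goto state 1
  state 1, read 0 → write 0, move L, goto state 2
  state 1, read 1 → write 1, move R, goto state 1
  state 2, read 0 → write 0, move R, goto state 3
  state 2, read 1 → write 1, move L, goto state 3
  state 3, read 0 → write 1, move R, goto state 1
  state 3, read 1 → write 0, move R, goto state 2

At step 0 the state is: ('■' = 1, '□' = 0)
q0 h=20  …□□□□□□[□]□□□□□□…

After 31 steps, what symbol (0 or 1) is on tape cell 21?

0

k=0  q0 h=20  …□□□□□□[□]□□□□□□…
k=1  q2 h=19  …□□□□□□[□]■□□□□□…
k=2  q3 h=20  …□□□□□□[■]□□□□□□…
k=3  q2 h=21  …□□□□□□[□]□□□□□□…
k=4  q3 h=22  …□□□□□□[□]□□□□□□…
k=5  q1 h=23  …□□□□□■[□]□□□□□□…
k=6  q2 h=22  …□□□□□□[■]□□□□□□…
k=7  q3 h=21  …□□□□□□[□]■□□□□□…
k=8  q1 h=22  …□□□□□■[■]□□□□□□…
k=9  q1 h=23  …□□□□■■[□]□□□□□□…
k=10  q2 h=22  …□□□□□■[■]□□□□□□…
k=11  q3 h=21  …□□□□□□[■]■□□□□□…
k=12  q2 h=22  …□□□□□□[■]□□□□□□…
k=13  q3 h=21  …□□□□□□[□]■□□□□□…
k=14  q1 h=22  …□□□□□■[■]□□□□□□…
k=15  q1 h=23  …□□□□■■[□]□□□□□□…
k=16  q2 h=22  …□□□□□■[■]□□□□□□…
k=17  q3 h=21  …□□□□□□[■]■□□□□□…
k=18  q2 h=22  …□□□□□□[■]□□□□□□…
k=19  q3 h=21  …□□□□□□[□]■□□□□□…
k=20  q1 h=22  …□□□□□■[■]□□□□□□…
k=21  q1 h=23  …□□□□■■[□]□□□□□□…
k=22  q2 h=22  …□□□□□■[■]□□□□□□…
k=23  q3 h=21  …□□□□□□[■]■□□□□□…
k=24  q2 h=22  …□□□□□□[■]□□□□□□…
k=25  q3 h=21  …□□□□□□[□]■□□□□□…
k=26  q1 h=22  …□□□□□■[■]□□□□□□…
k=27  q1 h=23  …□□□□■■[□]□□□□□□…
k=28  q2 h=22  …□□□□□■[■]□□□□□□…
k=29  q3 h=21  …□□□□□□[■]■□□□□□…
k=30  q2 h=22  …□□□□□□[■]□□□□□□…
k=31  q3 h=21  …□□□□□□[□]■□□□□□…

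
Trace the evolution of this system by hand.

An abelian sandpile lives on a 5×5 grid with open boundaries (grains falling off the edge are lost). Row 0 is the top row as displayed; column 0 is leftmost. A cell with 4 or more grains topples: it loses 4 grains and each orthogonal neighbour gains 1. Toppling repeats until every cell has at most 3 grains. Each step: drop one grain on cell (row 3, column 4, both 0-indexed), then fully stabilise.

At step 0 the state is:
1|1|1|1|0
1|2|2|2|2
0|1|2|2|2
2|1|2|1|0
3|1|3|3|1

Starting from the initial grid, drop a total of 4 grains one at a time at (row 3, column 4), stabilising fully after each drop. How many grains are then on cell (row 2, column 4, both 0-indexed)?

3

t=0: 1|1|1|1|0
1|2|2|2|2
0|1|2|2|2
2|1|2|1|0
3|1|3|3|1
t=1: 1|1|1|1|0
1|2|2|2|2
0|1|2|2|2
2|1|2|1|1
3|1|3|3|1
t=2: 1|1|1|1|0
1|2|2|2|2
0|1|2|2|2
2|1|2|1|2
3|1|3|3|1
t=3: 1|1|1|1|0
1|2|2|2|2
0|1|2|2|2
2|1|2|1|3
3|1|3|3|1
t=4: 1|1|1|1|0
1|2|2|2|2
0|1|2|2|3
2|1|2|2|0
3|1|3|3|2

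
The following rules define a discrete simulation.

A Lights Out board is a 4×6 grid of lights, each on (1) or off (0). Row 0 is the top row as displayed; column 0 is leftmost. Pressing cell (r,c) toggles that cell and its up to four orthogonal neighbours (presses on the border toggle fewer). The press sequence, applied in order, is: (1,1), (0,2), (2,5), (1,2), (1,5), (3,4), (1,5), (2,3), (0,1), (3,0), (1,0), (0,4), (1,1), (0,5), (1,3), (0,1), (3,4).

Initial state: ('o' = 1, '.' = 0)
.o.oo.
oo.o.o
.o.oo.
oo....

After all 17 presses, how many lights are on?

gen 0: .o.oo.
oo.o.o
.o.oo.
oo....
gen 1: ...oo.
..oo.o
...oo.
oo....
gen 2: .oo.o.
...o.o
...oo.
oo....
gen 3: .oo.o.
...o..
...o.o
oo...o
gen 4: .o..o.
.oo...
..oo.o
oo...o
gen 5: .o..oo
.oo.oo
..oo..
oo...o
gen 6: .o..oo
.oo.oo
..ooo.
oo.oo.
gen 7: .o..o.
.oo...
..oooo
oo.oo.
gen 8: .o..o.
.ooo..
.....o
oo..o.
gen 9: o.o.o.
..oo..
.....o
oo..o.
gen 10: o.o.o.
..oo..
o....o
....o.
gen 11: ..o.o.
oooo..
.....o
....o.
gen 12: ..oo.o
ooooo.
.....o
....o.
gen 13: .ooo.o
...oo.
.o...o
....o.
gen 14: .oooo.
...ooo
.o...o
....o.
gen 15: .oo.o.
..o..o
.o.o.o
....o.
gen 16: o...o.
.oo..o
.o.o.o
....o.
gen 17: o...o.
.oo..o
.o.ooo
...o.o

11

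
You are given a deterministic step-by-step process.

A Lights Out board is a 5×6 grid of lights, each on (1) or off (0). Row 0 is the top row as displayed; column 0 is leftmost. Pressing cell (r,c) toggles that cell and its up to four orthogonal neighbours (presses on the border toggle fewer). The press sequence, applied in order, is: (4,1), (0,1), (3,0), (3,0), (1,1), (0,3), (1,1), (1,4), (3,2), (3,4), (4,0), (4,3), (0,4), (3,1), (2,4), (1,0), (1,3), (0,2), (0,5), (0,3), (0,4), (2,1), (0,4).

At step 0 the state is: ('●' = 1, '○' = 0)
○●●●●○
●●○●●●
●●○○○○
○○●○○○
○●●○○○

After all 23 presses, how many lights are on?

13

gen 0: ○●●●●○
●●○●●●
●●○○○○
○○●○○○
○●●○○○
gen 1: ○●●●●○
●●○●●●
●●○○○○
○●●○○○
●○○○○○
gen 2: ●○○●●○
●○○●●●
●●○○○○
○●●○○○
●○○○○○
gen 3: ●○○●●○
●○○●●●
○●○○○○
●○●○○○
○○○○○○
gen 4: ●○○●●○
●○○●●●
●●○○○○
○●●○○○
●○○○○○
gen 5: ●●○●●○
○●●●●●
●○○○○○
○●●○○○
●○○○○○
gen 6: ●●●○○○
○●●○●●
●○○○○○
○●●○○○
●○○○○○
gen 7: ●○●○○○
●○○○●●
●●○○○○
○●●○○○
●○○○○○
gen 8: ●○●○●○
●○○●○○
●●○○●○
○●●○○○
●○○○○○
gen 9: ●○●○●○
●○○●○○
●●●○●○
○○○●○○
●○●○○○
gen 10: ●○●○●○
●○○●○○
●●●○○○
○○○○●●
●○●○●○
gen 11: ●○●○●○
●○○●○○
●●●○○○
●○○○●●
○●●○●○
gen 12: ●○●○●○
●○○●○○
●●●○○○
●○○●●●
○●○●○○
gen 13: ●○●●○●
●○○●●○
●●●○○○
●○○●●●
○●○●○○
gen 14: ●○●●○●
●○○●●○
●○●○○○
○●●●●●
○○○●○○
gen 15: ●○●●○●
●○○●○○
●○●●●●
○●●●○●
○○○●○○
gen 16: ○○●●○●
○●○●○○
○○●●●●
○●●●○●
○○○●○○
gen 17: ○○●○○●
○●●○●○
○○●○●●
○●●●○●
○○○●○○
gen 18: ○●○●○●
○●○○●○
○○●○●●
○●●●○●
○○○●○○
gen 19: ○●○●●○
○●○○●●
○○●○●●
○●●●○●
○○○●○○
gen 20: ○●●○○○
○●○●●●
○○●○●●
○●●●○●
○○○●○○
gen 21: ○●●●●●
○●○●○●
○○●○●●
○●●●○●
○○○●○○
gen 22: ○●●●●●
○○○●○●
●●○○●●
○○●●○●
○○○●○○
gen 23: ○●●○○○
○○○●●●
●●○○●●
○○●●○●
○○○●○○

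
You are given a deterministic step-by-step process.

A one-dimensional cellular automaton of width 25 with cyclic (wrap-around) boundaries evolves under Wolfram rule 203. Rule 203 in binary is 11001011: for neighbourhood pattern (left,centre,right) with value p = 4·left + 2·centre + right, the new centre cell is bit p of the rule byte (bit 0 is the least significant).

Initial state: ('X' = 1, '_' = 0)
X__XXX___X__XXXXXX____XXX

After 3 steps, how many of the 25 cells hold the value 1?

21

gen 0: X__XXX___X__XXXXXX____XXX
gen 1: X_XXXX_XX__XXXXXXX_XXXXXX
gen 2: X_XXXX_XX_XXXXXXXX_XXXXXX
gen 3: X_XXXX_XX_XXXXXXXX_XXXXXX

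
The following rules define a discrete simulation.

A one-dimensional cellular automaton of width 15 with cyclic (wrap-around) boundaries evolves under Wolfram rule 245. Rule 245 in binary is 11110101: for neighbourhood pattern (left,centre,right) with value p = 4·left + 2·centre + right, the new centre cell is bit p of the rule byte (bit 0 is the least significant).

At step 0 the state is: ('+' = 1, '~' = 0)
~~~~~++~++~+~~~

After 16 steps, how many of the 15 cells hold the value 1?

k=0  ~~~~~++~++~+~~~
k=1  ++++~~++~++++++
k=2  +++++~~++~+++++
k=3  ++++++~~++~++++
k=4  +++++++~~++~+++
k=5  ++++++++~~++~++
k=6  +++++++++~~++~+
k=7  ++++++++++~~++~
k=8  ~++++++++++~~++
k=9  +~++++++++++~~+
k=10  ++~++++++++++~~
k=11  ~++~++++++++++~
k=12  ~~++~++++++++++
k=13  +~~++~+++++++++
k=14  ++~~++~++++++++
k=15  +++~~++~+++++++
k=16  ++++~~++~++++++

12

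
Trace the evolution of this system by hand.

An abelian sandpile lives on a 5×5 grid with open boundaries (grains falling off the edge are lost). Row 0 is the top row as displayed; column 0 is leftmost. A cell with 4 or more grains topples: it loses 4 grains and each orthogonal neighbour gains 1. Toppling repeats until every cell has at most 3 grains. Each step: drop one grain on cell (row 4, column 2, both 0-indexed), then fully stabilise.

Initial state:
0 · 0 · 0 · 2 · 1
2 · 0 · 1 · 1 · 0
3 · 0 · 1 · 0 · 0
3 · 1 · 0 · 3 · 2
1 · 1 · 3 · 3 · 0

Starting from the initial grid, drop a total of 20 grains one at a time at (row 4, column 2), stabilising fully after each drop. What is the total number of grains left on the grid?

39

0) 0 · 0 · 0 · 2 · 1
2 · 0 · 1 · 1 · 0
3 · 0 · 1 · 0 · 0
3 · 1 · 0 · 3 · 2
1 · 1 · 3 · 3 · 0
1) 0 · 0 · 0 · 2 · 1
2 · 0 · 1 · 1 · 0
3 · 0 · 1 · 1 · 0
3 · 1 · 2 · 0 · 3
1 · 2 · 1 · 1 · 1
2) 0 · 0 · 0 · 2 · 1
2 · 0 · 1 · 1 · 0
3 · 0 · 1 · 1 · 0
3 · 1 · 2 · 0 · 3
1 · 2 · 2 · 1 · 1
3) 0 · 0 · 0 · 2 · 1
2 · 0 · 1 · 1 · 0
3 · 0 · 1 · 1 · 0
3 · 1 · 2 · 0 · 3
1 · 2 · 3 · 1 · 1
4) 0 · 0 · 0 · 2 · 1
2 · 0 · 1 · 1 · 0
3 · 0 · 1 · 1 · 0
3 · 1 · 3 · 0 · 3
1 · 3 · 0 · 2 · 1
5) 0 · 0 · 0 · 2 · 1
2 · 0 · 1 · 1 · 0
3 · 0 · 1 · 1 · 0
3 · 1 · 3 · 0 · 3
1 · 3 · 1 · 2 · 1
6) 0 · 0 · 0 · 2 · 1
2 · 0 · 1 · 1 · 0
3 · 0 · 1 · 1 · 0
3 · 1 · 3 · 0 · 3
1 · 3 · 2 · 2 · 1
7) 0 · 0 · 0 · 2 · 1
2 · 0 · 1 · 1 · 0
3 · 0 · 1 · 1 · 0
3 · 1 · 3 · 0 · 3
1 · 3 · 3 · 2 · 1
8) 0 · 0 · 0 · 2 · 1
2 · 0 · 1 · 1 · 0
3 · 0 · 2 · 1 · 0
3 · 3 · 0 · 1 · 3
2 · 0 · 2 · 3 · 1
9) 0 · 0 · 0 · 2 · 1
2 · 0 · 1 · 1 · 0
3 · 0 · 2 · 1 · 0
3 · 3 · 0 · 1 · 3
2 · 0 · 3 · 3 · 1
10) 0 · 0 · 0 · 2 · 1
2 · 0 · 1 · 1 · 0
3 · 0 · 2 · 1 · 0
3 · 3 · 1 · 2 · 3
2 · 1 · 1 · 0 · 2
11) 0 · 0 · 0 · 2 · 1
2 · 0 · 1 · 1 · 0
3 · 0 · 2 · 1 · 0
3 · 3 · 1 · 2 · 3
2 · 1 · 2 · 0 · 2
12) 0 · 0 · 0 · 2 · 1
2 · 0 · 1 · 1 · 0
3 · 0 · 2 · 1 · 0
3 · 3 · 1 · 2 · 3
2 · 1 · 3 · 0 · 2
13) 0 · 0 · 0 · 2 · 1
2 · 0 · 1 · 1 · 0
3 · 0 · 2 · 1 · 0
3 · 3 · 2 · 2 · 3
2 · 2 · 0 · 1 · 2
14) 0 · 0 · 0 · 2 · 1
2 · 0 · 1 · 1 · 0
3 · 0 · 2 · 1 · 0
3 · 3 · 2 · 2 · 3
2 · 2 · 1 · 1 · 2
15) 0 · 0 · 0 · 2 · 1
2 · 0 · 1 · 1 · 0
3 · 0 · 2 · 1 · 0
3 · 3 · 2 · 2 · 3
2 · 2 · 2 · 1 · 2
16) 0 · 0 · 0 · 2 · 1
2 · 0 · 1 · 1 · 0
3 · 0 · 2 · 1 · 0
3 · 3 · 2 · 2 · 3
2 · 2 · 3 · 1 · 2
17) 0 · 0 · 0 · 2 · 1
2 · 0 · 1 · 1 · 0
3 · 0 · 2 · 1 · 0
3 · 3 · 3 · 2 · 3
2 · 3 · 0 · 2 · 2
18) 0 · 0 · 0 · 2 · 1
2 · 0 · 1 · 1 · 0
3 · 0 · 2 · 1 · 0
3 · 3 · 3 · 2 · 3
2 · 3 · 1 · 2 · 2
19) 0 · 0 · 0 · 2 · 1
2 · 0 · 1 · 1 · 0
3 · 0 · 2 · 1 · 0
3 · 3 · 3 · 2 · 3
2 · 3 · 2 · 2 · 2
20) 0 · 0 · 0 · 2 · 1
2 · 0 · 1 · 1 · 0
3 · 0 · 2 · 1 · 0
3 · 3 · 3 · 2 · 3
2 · 3 · 3 · 2 · 2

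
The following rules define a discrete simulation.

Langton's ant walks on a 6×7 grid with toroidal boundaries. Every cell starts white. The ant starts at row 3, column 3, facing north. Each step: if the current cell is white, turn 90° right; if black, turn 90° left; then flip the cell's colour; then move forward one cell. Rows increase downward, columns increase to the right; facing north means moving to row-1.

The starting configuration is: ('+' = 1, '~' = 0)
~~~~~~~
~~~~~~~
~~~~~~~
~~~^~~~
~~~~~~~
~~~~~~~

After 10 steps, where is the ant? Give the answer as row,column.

step 0: ~~~~~~~
~~~~~~~
~~~~~~~
~~~^~~~
~~~~~~~
~~~~~~~
step 1: ~~~~~~~
~~~~~~~
~~~~~~~
~~~+>~~
~~~~~~~
~~~~~~~
step 2: ~~~~~~~
~~~~~~~
~~~~~~~
~~~++~~
~~~~v~~
~~~~~~~
step 3: ~~~~~~~
~~~~~~~
~~~~~~~
~~~++~~
~~~<+~~
~~~~~~~
step 4: ~~~~~~~
~~~~~~~
~~~~~~~
~~~^+~~
~~~++~~
~~~~~~~
step 5: ~~~~~~~
~~~~~~~
~~~~~~~
~~<~+~~
~~~++~~
~~~~~~~
step 6: ~~~~~~~
~~~~~~~
~~^~~~~
~~+~+~~
~~~++~~
~~~~~~~
step 7: ~~~~~~~
~~~~~~~
~~+>~~~
~~+~+~~
~~~++~~
~~~~~~~
step 8: ~~~~~~~
~~~~~~~
~~++~~~
~~+v+~~
~~~++~~
~~~~~~~
step 9: ~~~~~~~
~~~~~~~
~~++~~~
~~<++~~
~~~++~~
~~~~~~~
step 10: ~~~~~~~
~~~~~~~
~~++~~~
~~~++~~
~~v++~~
~~~~~~~

4,2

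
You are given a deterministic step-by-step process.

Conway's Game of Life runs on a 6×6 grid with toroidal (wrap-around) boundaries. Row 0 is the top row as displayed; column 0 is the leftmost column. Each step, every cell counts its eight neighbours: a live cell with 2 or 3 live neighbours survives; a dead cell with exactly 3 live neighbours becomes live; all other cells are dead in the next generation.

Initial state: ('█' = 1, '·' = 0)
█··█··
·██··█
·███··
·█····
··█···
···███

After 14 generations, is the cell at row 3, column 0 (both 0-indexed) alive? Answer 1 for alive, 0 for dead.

0

gen 0: █··█··
·██··█
·███··
·█····
··█···
···███
gen 1: ██·█··
····█·
···█··
·█·█··
··███·
··████
gen 2: ██····
··███·
··███·
······
·█···█
█····█
gen 3: █████·
····██
··█·█·
··███·
·····█
·····█
gen 4: ████··
█·····
··█···
··█·██
···█·█
·███·█
gen 5: ···███
█··█··
·█·█·█
··█·██
·█···█
·····█
gen 6: █··█·█
█··█··
·█·█·█
·███·█
·····█
·····█
gen 7: █····█
·█·█··
·█·█·█
·█·█·█
··█··█
·····█
gen 8: █···██
·█···█
·█·█··
·█·█·█
··█··█
····██
gen 9: ······
·██··█
·█····
·█·█··
··██·█
···█··
gen 10: ··█···
███···
·█····
██·██·
···█··
··███·
gen 11: ······
█·█···
···█·█
██·██·
·█···█
··█·█·
gen 12: ·█·█··
······
···█·█
·█·█··
·█···█
······
gen 13: ······
··█·█·
··█·█·
······
█·█···
█·█···
gen 14: ·█·█··
······
······
·█·█··
······
······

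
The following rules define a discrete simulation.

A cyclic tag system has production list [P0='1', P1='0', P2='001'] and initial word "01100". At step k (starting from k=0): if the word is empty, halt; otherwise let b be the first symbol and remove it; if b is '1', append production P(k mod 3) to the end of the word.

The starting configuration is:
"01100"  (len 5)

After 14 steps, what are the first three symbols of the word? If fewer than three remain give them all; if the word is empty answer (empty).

1

step 0: "01100"  (len 5)
step 1: "1100"  (len 4)
step 2: "1000"  (len 4)
step 3: "000001"  (len 6)
step 4: "00001"  (len 5)
step 5: "0001"  (len 4)
step 6: "001"  (len 3)
step 7: "01"  (len 2)
step 8: "1"  (len 1)
step 9: "001"  (len 3)
step 10: "01"  (len 2)
step 11: "1"  (len 1)
step 12: "001"  (len 3)
step 13: "01"  (len 2)
step 14: "1"  (len 1)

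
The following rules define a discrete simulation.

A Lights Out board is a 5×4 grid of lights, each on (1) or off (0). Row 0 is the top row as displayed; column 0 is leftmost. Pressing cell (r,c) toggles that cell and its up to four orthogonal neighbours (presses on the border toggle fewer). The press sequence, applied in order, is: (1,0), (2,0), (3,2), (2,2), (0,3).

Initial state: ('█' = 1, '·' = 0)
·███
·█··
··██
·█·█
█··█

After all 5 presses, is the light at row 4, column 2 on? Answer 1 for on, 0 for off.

1

step 0: ·███
·█··
··██
·█·█
█··█
step 1: ████
█···
█·██
·█·█
█··█
step 2: ████
····
·███
██·█
█··█
step 3: ████
····
·█·█
█·█·
█·██
step 4: ████
··█·
··█·
█···
█·██
step 5: ██··
··██
··█·
█···
█·██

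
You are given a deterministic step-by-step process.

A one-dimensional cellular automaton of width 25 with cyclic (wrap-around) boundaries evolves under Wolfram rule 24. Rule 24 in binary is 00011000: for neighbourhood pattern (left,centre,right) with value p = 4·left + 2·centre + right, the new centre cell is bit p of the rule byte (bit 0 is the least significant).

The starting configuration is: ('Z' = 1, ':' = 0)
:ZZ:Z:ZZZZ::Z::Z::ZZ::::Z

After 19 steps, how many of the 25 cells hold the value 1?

step 0: :ZZ:Z:ZZZZ::Z::Z::ZZ::::Z
step 1: :Z::::Z:::Z::Z::Z:Z:Z::::
step 2: ::Z::::Z:::Z::Z::::::Z:::
step 3: :::Z::::Z:::Z::Z::::::Z::
step 4: ::::Z::::Z:::Z::Z::::::Z:
step 5: :::::Z::::Z:::Z::Z::::::Z
step 6: Z:::::Z::::Z:::Z::Z::::::
step 7: :Z:::::Z::::Z:::Z::Z:::::
step 8: ::Z:::::Z::::Z:::Z::Z::::
step 9: :::Z:::::Z::::Z:::Z::Z:::
step 10: ::::Z:::::Z::::Z:::Z::Z::
step 11: :::::Z:::::Z::::Z:::Z::Z:
step 12: ::::::Z:::::Z::::Z:::Z::Z
step 13: Z::::::Z:::::Z::::Z:::Z::
step 14: :Z::::::Z:::::Z::::Z:::Z:
step 15: ::Z::::::Z:::::Z::::Z:::Z
step 16: Z::Z::::::Z:::::Z::::Z:::
step 17: :Z::Z::::::Z:::::Z::::Z::
step 18: ::Z::Z::::::Z:::::Z::::Z:
step 19: :::Z::Z::::::Z:::::Z::::Z

5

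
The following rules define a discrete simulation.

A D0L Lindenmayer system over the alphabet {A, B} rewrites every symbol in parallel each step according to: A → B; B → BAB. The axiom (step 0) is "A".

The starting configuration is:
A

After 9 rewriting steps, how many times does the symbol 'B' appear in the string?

0) A
1) B
2) BAB
3) BABBBAB
4) BABBBABBABBABBBAB
5) BABBBABBABBABBBABBABBBABBABBBABBABBABBBAB
6) BABBBABBABBABBBABBABBBABBABBBABBABBABBBABBABBBABBABBABBBABBABBBABBABBABBBABBABBBABBABBBABBABBABBBAB
7) BABBBABBABBABBBABBABBBABBABBBABBABBABBBABBABBBABBABBABBBAB…BABBBABBABBABBBABBABBBABBABBABBBABBABBBABBABBBABBABBABBBAB  (len 239)
8) BABBBABBABBABBBABBABBBABBABBBABBABBABBBABBABBBABBABBABBBAB…BABBBABBABBABBBABBABBBABBABBABBBABBABBBABBABBBABBABBABBBAB  (len 577)
9) BABBBABBABBABBBABBABBBABBABBBABBABBABBBABBABBBABBABBABBBAB…BABBBABBABBABBBABBABBBABBABBABBBABBABBBABBABBBABBABBABBBAB  (len 1393)

985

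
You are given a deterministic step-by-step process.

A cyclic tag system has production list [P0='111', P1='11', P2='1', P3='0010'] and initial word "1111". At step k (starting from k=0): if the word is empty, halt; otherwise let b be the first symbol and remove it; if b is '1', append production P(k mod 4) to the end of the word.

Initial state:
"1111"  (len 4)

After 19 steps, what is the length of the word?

24

gen 0: "1111"  (len 4)
gen 1: "111111"  (len 6)
gen 2: "1111111"  (len 7)
gen 3: "1111111"  (len 7)
gen 4: "1111110010"  (len 10)
gen 5: "111110010111"  (len 12)
gen 6: "1111001011111"  (len 13)
gen 7: "1110010111111"  (len 13)
gen 8: "1100101111110010"  (len 16)
gen 9: "100101111110010111"  (len 18)
gen 10: "0010111111001011111"  (len 19)
gen 11: "010111111001011111"  (len 18)
gen 12: "10111111001011111"  (len 17)
gen 13: "0111111001011111111"  (len 19)
gen 14: "111111001011111111"  (len 18)
gen 15: "111110010111111111"  (len 18)
gen 16: "111100101111111110010"  (len 21)
gen 17: "11100101111111110010111"  (len 23)
gen 18: "110010111111111001011111"  (len 24)
gen 19: "100101111111110010111111"  (len 24)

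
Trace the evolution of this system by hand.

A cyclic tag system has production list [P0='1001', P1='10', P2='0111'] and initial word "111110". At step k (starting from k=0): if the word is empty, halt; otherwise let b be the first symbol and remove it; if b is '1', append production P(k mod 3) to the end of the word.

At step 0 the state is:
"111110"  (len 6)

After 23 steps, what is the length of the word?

[0] "111110"  (len 6)
[1] "111101001"  (len 9)
[2] "1110100110"  (len 10)
[3] "1101001100111"  (len 13)
[4] "1010011001111001"  (len 16)
[5] "01001100111100110"  (len 17)
[6] "1001100111100110"  (len 16)
[7] "0011001111001101001"  (len 19)
[8] "011001111001101001"  (len 18)
[9] "11001111001101001"  (len 17)
[10] "10011110011010011001"  (len 20)
[11] "001111001101001100110"  (len 21)
[12] "01111001101001100110"  (len 20)
[13] "1111001101001100110"  (len 19)
[14] "11100110100110011010"  (len 20)
[15] "11001101001100110100111"  (len 23)
[16] "10011010011001101001111001"  (len 26)
[17] "001101001100110100111100110"  (len 27)
[18] "01101001100110100111100110"  (len 26)
[19] "1101001100110100111100110"  (len 25)
[20] "10100110011010011110011010"  (len 26)
[21] "01001100110100111100110100111"  (len 29)
[22] "1001100110100111100110100111"  (len 28)
[23] "00110011010011110011010011110"  (len 29)

29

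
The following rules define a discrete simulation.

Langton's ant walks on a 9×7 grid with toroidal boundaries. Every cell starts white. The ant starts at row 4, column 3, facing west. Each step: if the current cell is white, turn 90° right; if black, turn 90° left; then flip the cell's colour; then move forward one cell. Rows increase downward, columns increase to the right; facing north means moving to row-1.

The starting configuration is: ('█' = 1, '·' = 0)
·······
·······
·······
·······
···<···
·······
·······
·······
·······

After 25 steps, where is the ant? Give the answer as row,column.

t=0: ·······
·······
·······
·······
···<···
·······
·······
·······
·······
t=1: ·······
·······
·······
···^···
···█···
·······
·······
·······
·······
t=2: ·······
·······
·······
···█>··
···█···
·······
·······
·······
·······
t=3: ·······
·······
·······
···██··
···█v··
·······
·······
·······
·······
t=4: ·······
·······
·······
···██··
···<█··
·······
·······
·······
·······
t=5: ·······
·······
·······
···██··
····█··
···v···
·······
·······
·······
t=6: ·······
·······
·······
···██··
····█··
··<█···
·······
·······
·······
t=7: ·······
·······
·······
···██··
··^·█··
··██···
·······
·······
·······
t=8: ·······
·······
·······
···██··
··█>█··
··██···
·······
·······
·······
t=9: ·······
·······
·······
···██··
··███··
··█v···
·······
·······
·······
t=10: ·······
·······
·······
···██··
··███··
··█·>··
·······
·······
·······
t=11: ·······
·······
·······
···██··
··███··
··█·█··
····v··
·······
·······
t=12: ·······
·······
·······
···██··
··███··
··█·█··
···<█··
·······
·······
t=13: ·······
·······
·······
···██··
··███··
··█^█··
···██··
·······
·······
t=14: ·······
·······
·······
···██··
··███··
··██>··
···██··
·······
·······
t=15: ·······
·······
·······
···██··
··██^··
··██···
···██··
·······
·······
t=16: ·······
·······
·······
···██··
··█<···
··██···
···██··
·······
·······
t=17: ·······
·······
·······
···██··
··█····
··█v···
···██··
·······
·······
t=18: ·······
·······
·······
···██··
··█····
··█·>··
···██··
·······
·······
t=19: ·······
·······
·······
···██··
··█····
··█·█··
···█v··
·······
·······
t=20: ·······
·······
·······
···██··
··█····
··█·█··
···█·>·
·······
·······
t=21: ·······
·······
·······
···██··
··█····
··█·█··
···█·█·
·····v·
·······
t=22: ·······
·······
·······
···██··
··█····
··█·█··
···█·█·
····<█·
·······
t=23: ·······
·······
·······
···██··
··█····
··█·█··
···█^█·
····██·
·······
t=24: ·······
·······
·······
···██··
··█····
··█·█··
···██>·
····██·
·······
t=25: ·······
·······
·······
···██··
··█····
··█·█^·
···██··
····██·
·······

5,5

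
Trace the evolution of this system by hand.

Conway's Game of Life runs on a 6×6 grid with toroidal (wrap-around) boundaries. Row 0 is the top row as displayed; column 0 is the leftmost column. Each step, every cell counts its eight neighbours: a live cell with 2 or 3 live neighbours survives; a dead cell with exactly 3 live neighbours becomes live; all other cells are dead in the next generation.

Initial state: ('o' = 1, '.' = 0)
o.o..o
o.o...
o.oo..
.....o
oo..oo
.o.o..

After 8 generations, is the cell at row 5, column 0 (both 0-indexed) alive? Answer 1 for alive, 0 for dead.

0

t=0: o.o..o
o.o...
o.oo..
.....o
oo..oo
.o.o..
t=1: o.oo.o
o.o...
o.oo.o
..oo..
.oo.oo
...o..
t=2: o.oooo
......
o...oo
......
.o..o.
......
t=3: ...ooo
.o....
.....o
o...o.
......
ooo...
t=4: ...ooo
o....o
o....o
.....o
o....o
oooooo
t=5: ......
......
....o.
....o.
..oo..
.oo...
t=6: ......
......
......
....o.
.ooo..
.ooo..
t=7: ..o...
......
......
..oo..
.o..o.
.o.o..
t=8: ..o...
......
......
..oo..
.o..o.
.o.o..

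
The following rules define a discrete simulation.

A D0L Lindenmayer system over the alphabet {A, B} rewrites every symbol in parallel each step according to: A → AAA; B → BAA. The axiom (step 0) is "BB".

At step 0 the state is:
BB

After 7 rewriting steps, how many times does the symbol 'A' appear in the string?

4372

k=0  BB
k=1  BAABAA
k=2  BAAAAAAAABAAAAAAAA
k=3  BAAAAAAAAAAAAAAAAAAAAAAAAAABAAAAAAAAAAAAAAAAAAAAAAAAAA
k=4  BAAAAAAAAAAAAAAAAAAAAAAAAAAAAAAAAAAAAAAAAAAAAAAAAAAAAAAAAA…AAAAAAAAAAAAAAAAAAAAAAAAAAAAAAAAAAAAAAAAAAAAAAAAAAAAAAAAAA  (len 162)
k=5  BAAAAAAAAAAAAAAAAAAAAAAAAAAAAAAAAAAAAAAAAAAAAAAAAAAAAAAAAA…AAAAAAAAAAAAAAAAAAAAAAAAAAAAAAAAAAAAAAAAAAAAAAAAAAAAAAAAAA  (len 486)
k=6  BAAAAAAAAAAAAAAAAAAAAAAAAAAAAAAAAAAAAAAAAAAAAAAAAAAAAAAAAA…AAAAAAAAAAAAAAAAAAAAAAAAAAAAAAAAAAAAAAAAAAAAAAAAAAAAAAAAAA  (len 1458)
k=7  BAAAAAAAAAAAAAAAAAAAAAAAAAAAAAAAAAAAAAAAAAAAAAAAAAAAAAAAAA…AAAAAAAAAAAAAAAAAAAAAAAAAAAAAAAAAAAAAAAAAAAAAAAAAAAAAAAAAA  (len 4374)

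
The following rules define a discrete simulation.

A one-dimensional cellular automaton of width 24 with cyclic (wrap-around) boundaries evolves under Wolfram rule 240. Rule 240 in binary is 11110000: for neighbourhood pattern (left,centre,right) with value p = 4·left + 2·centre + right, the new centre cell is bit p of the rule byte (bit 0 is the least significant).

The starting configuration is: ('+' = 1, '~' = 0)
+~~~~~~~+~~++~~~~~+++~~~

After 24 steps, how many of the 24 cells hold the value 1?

0) +~~~~~~~+~~++~~~~~+++~~~
1) ~+~~~~~~~+~~++~~~~~+++~~
2) ~~+~~~~~~~+~~++~~~~~+++~
3) ~~~+~~~~~~~+~~++~~~~~+++
4) +~~~+~~~~~~~+~~++~~~~~++
5) ++~~~+~~~~~~~+~~++~~~~~+
6) +++~~~+~~~~~~~+~~++~~~~~
7) ~+++~~~+~~~~~~~+~~++~~~~
8) ~~+++~~~+~~~~~~~+~~++~~~
9) ~~~+++~~~+~~~~~~~+~~++~~
10) ~~~~+++~~~+~~~~~~~+~~++~
11) ~~~~~+++~~~+~~~~~~~+~~++
12) +~~~~~+++~~~+~~~~~~~+~~+
13) ++~~~~~+++~~~+~~~~~~~+~~
14) ~++~~~~~+++~~~+~~~~~~~+~
15) ~~++~~~~~+++~~~+~~~~~~~+
16) +~~++~~~~~+++~~~+~~~~~~~
17) ~+~~++~~~~~+++~~~+~~~~~~
18) ~~+~~++~~~~~+++~~~+~~~~~
19) ~~~+~~++~~~~~+++~~~+~~~~
20) ~~~~+~~++~~~~~+++~~~+~~~
21) ~~~~~+~~++~~~~~+++~~~+~~
22) ~~~~~~+~~++~~~~~+++~~~+~
23) ~~~~~~~+~~++~~~~~+++~~~+
24) +~~~~~~~+~~++~~~~~+++~~~

7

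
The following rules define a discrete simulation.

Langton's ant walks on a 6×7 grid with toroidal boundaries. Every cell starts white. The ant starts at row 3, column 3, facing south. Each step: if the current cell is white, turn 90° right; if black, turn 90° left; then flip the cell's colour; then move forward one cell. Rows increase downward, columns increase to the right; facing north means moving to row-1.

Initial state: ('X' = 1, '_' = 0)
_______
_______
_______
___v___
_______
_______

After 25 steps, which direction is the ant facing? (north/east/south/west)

gen 0: _______
_______
_______
___v___
_______
_______
gen 1: _______
_______
_______
__<X___
_______
_______
gen 2: _______
_______
__^____
__XX___
_______
_______
gen 3: _______
_______
__X>___
__XX___
_______
_______
gen 4: _______
_______
__XX___
__Xv___
_______
_______
gen 5: _______
_______
__XX___
__X_>__
_______
_______
gen 6: _______
_______
__XX___
__X_X__
____v__
_______
gen 7: _______
_______
__XX___
__X_X__
___<X__
_______
gen 8: _______
_______
__XX___
__X^X__
___XX__
_______
gen 9: _______
_______
__XX___
__XX>__
___XX__
_______
gen 10: _______
_______
__XX^__
__XX___
___XX__
_______
gen 11: _______
_______
__XXX>_
__XX___
___XX__
_______
gen 12: _______
_______
__XXXX_
__XX_v_
___XX__
_______
gen 13: _______
_______
__XXXX_
__XX<X_
___XX__
_______
gen 14: _______
_______
__XX^X_
__XXXX_
___XX__
_______
gen 15: _______
_______
__X<_X_
__XXXX_
___XX__
_______
gen 16: _______
_______
__X__X_
__XvXX_
___XX__
_______
gen 17: _______
_______
__X__X_
__X_>X_
___XX__
_______
gen 18: _______
_______
__X_^X_
__X__X_
___XX__
_______
gen 19: _______
_______
__X_X>_
__X__X_
___XX__
_______
gen 20: _______
_____^_
__X_X__
__X__X_
___XX__
_______
gen 21: _______
_____X>
__X_X__
__X__X_
___XX__
_______
gen 22: _______
_____XX
__X_X_v
__X__X_
___XX__
_______
gen 23: _______
_____XX
__X_X<X
__X__X_
___XX__
_______
gen 24: _______
_____^X
__X_XXX
__X__X_
___XX__
_______
gen 25: _______
____<_X
__X_XXX
__X__X_
___XX__
_______

west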